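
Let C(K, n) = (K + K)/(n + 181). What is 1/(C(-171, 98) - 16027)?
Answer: -31/496875 ≈ -6.2390e-5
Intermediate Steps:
C(K, n) = 2*K/(181 + n) (C(K, n) = (2*K)/(181 + n) = 2*K/(181 + n))
1/(C(-171, 98) - 16027) = 1/(2*(-171)/(181 + 98) - 16027) = 1/(2*(-171)/279 - 16027) = 1/(2*(-171)*(1/279) - 16027) = 1/(-38/31 - 16027) = 1/(-496875/31) = -31/496875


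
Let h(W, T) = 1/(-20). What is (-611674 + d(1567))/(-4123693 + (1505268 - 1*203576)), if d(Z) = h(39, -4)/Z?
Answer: 6389954387/29480503780 ≈ 0.21675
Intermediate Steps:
h(W, T) = -1/20
d(Z) = -1/(20*Z)
(-611674 + d(1567))/(-4123693 + (1505268 - 1*203576)) = (-611674 - 1/20/1567)/(-4123693 + (1505268 - 1*203576)) = (-611674 - 1/20*1/1567)/(-4123693 + (1505268 - 203576)) = (-611674 - 1/31340)/(-4123693 + 1301692) = -19169863161/31340/(-2822001) = -19169863161/31340*(-1/2822001) = 6389954387/29480503780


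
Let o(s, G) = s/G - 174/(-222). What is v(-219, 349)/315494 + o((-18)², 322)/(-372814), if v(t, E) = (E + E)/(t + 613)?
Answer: 28086882367/34507790440737341 ≈ 8.1393e-7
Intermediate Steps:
v(t, E) = 2*E/(613 + t) (v(t, E) = (2*E)/(613 + t) = 2*E/(613 + t))
o(s, G) = 29/37 + s/G (o(s, G) = s/G - 174*(-1/222) = s/G + 29/37 = 29/37 + s/G)
v(-219, 349)/315494 + o((-18)², 322)/(-372814) = (2*349/(613 - 219))/315494 + (29/37 + (-18)²/322)/(-372814) = (2*349/394)*(1/315494) + (29/37 + 324*(1/322))*(-1/372814) = (2*349*(1/394))*(1/315494) + (29/37 + 162/161)*(-1/372814) = (349/197)*(1/315494) + (10663/5957)*(-1/372814) = 349/62152318 - 10663/2220852998 = 28086882367/34507790440737341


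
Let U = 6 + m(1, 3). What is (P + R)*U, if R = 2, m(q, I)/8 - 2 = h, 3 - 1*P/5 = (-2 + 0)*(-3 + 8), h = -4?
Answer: -670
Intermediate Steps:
P = 65 (P = 15 - 5*(-2 + 0)*(-3 + 8) = 15 - (-10)*5 = 15 - 5*(-10) = 15 + 50 = 65)
m(q, I) = -16 (m(q, I) = 16 + 8*(-4) = 16 - 32 = -16)
U = -10 (U = 6 - 16 = -10)
(P + R)*U = (65 + 2)*(-10) = 67*(-10) = -670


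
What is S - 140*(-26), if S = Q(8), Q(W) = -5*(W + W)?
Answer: 3560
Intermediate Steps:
Q(W) = -10*W
S = -80 (S = -10*8 = -80)
S - 140*(-26) = -80 - 140*(-26) = -80 + 3640 = 3560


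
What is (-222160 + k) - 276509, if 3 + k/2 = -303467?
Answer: -1105609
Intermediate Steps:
k = -606940 (k = -6 + 2*(-303467) = -6 - 606934 = -606940)
(-222160 + k) - 276509 = (-222160 - 606940) - 276509 = -829100 - 276509 = -1105609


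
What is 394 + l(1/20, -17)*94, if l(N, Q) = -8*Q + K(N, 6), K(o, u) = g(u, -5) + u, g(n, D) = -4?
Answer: 13366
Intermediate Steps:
K(o, u) = -4 + u
l(N, Q) = 2 - 8*Q (l(N, Q) = -8*Q + (-4 + 6) = -8*Q + 2 = 2 - 8*Q)
394 + l(1/20, -17)*94 = 394 + (2 - 8*(-17))*94 = 394 + (2 + 136)*94 = 394 + 138*94 = 394 + 12972 = 13366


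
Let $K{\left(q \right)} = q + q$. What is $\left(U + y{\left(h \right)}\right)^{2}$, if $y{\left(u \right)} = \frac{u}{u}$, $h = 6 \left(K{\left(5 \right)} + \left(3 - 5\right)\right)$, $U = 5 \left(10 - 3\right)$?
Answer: $1296$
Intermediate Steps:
$K{\left(q \right)} = 2 q$
$U = 35$ ($U = 5 \cdot 7 = 35$)
$h = 48$ ($h = 6 \left(2 \cdot 5 + \left(3 - 5\right)\right) = 6 \left(10 + \left(3 - 5\right)\right) = 6 \left(10 - 2\right) = 6 \cdot 8 = 48$)
$y{\left(u \right)} = 1$
$\left(U + y{\left(h \right)}\right)^{2} = \left(35 + 1\right)^{2} = 36^{2} = 1296$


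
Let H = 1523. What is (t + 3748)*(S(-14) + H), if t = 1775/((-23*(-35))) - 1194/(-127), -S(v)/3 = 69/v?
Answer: 1654991820075/286258 ≈ 5.7815e+6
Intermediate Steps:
S(v) = -207/v
t = 237319/20447 (t = 1775/805 - 1194*(-1/127) = 1775*(1/805) + 1194/127 = 355/161 + 1194/127 = 237319/20447 ≈ 11.607)
(t + 3748)*(S(-14) + H) = (237319/20447 + 3748)*(-207/(-14) + 1523) = 76872675*(-207*(-1/14) + 1523)/20447 = 76872675*(207/14 + 1523)/20447 = (76872675/20447)*(21529/14) = 1654991820075/286258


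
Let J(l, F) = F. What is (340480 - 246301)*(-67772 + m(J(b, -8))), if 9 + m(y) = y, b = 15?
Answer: -6384300231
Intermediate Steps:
m(y) = -9 + y
(340480 - 246301)*(-67772 + m(J(b, -8))) = (340480 - 246301)*(-67772 + (-9 - 8)) = 94179*(-67772 - 17) = 94179*(-67789) = -6384300231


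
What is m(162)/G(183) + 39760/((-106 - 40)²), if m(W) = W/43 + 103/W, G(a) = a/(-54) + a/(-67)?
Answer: 17441503241/15222006063 ≈ 1.1458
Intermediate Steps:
G(a) = -121*a/3618 (G(a) = a*(-1/54) + a*(-1/67) = -a/54 - a/67 = -121*a/3618)
m(W) = 103/W + W/43 (m(W) = W*(1/43) + 103/W = W/43 + 103/W = 103/W + W/43)
m(162)/G(183) + 39760/((-106 - 40)²) = (103/162 + (1/43)*162)/((-121/3618*183)) + 39760/((-106 - 40)²) = (103*(1/162) + 162/43)/(-7381/1206) + 39760/((-146)²) = (103/162 + 162/43)*(-1206/7381) + 39760/21316 = (30673/6966)*(-1206/7381) + 39760*(1/21316) = -2055091/2856447 + 9940/5329 = 17441503241/15222006063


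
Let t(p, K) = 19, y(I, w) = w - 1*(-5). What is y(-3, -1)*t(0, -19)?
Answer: 76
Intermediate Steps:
y(I, w) = 5 + w (y(I, w) = w + 5 = 5 + w)
y(-3, -1)*t(0, -19) = (5 - 1)*19 = 4*19 = 76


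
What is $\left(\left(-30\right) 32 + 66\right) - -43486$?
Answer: $42592$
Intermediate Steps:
$\left(\left(-30\right) 32 + 66\right) - -43486 = \left(-960 + 66\right) + 43486 = -894 + 43486 = 42592$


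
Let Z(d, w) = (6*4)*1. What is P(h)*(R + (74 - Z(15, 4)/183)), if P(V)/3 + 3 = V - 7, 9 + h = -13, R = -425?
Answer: 2056224/61 ≈ 33709.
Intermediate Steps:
Z(d, w) = 24 (Z(d, w) = 24*1 = 24)
h = -22 (h = -9 - 13 = -22)
P(V) = -30 + 3*V (P(V) = -9 + 3*(V - 7) = -9 + 3*(-7 + V) = -9 + (-21 + 3*V) = -30 + 3*V)
P(h)*(R + (74 - Z(15, 4)/183)) = (-30 + 3*(-22))*(-425 + (74 - 24/183)) = (-30 - 66)*(-425 + (74 - 24/183)) = -96*(-425 + (74 - 1*8/61)) = -96*(-425 + (74 - 8/61)) = -96*(-425 + 4506/61) = -96*(-21419/61) = 2056224/61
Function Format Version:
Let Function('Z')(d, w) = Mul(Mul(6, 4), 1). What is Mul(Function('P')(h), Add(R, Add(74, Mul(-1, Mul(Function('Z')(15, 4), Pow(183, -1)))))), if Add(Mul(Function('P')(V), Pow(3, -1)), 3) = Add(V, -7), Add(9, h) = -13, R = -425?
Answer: Rational(2056224, 61) ≈ 33709.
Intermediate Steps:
Function('Z')(d, w) = 24 (Function('Z')(d, w) = Mul(24, 1) = 24)
h = -22 (h = Add(-9, -13) = -22)
Function('P')(V) = Add(-30, Mul(3, V)) (Function('P')(V) = Add(-9, Mul(3, Add(V, -7))) = Add(-9, Mul(3, Add(-7, V))) = Add(-9, Add(-21, Mul(3, V))) = Add(-30, Mul(3, V)))
Mul(Function('P')(h), Add(R, Add(74, Mul(-1, Mul(Function('Z')(15, 4), Pow(183, -1)))))) = Mul(Add(-30, Mul(3, -22)), Add(-425, Add(74, Mul(-1, Mul(24, Pow(183, -1)))))) = Mul(Add(-30, -66), Add(-425, Add(74, Mul(-1, Mul(24, Rational(1, 183)))))) = Mul(-96, Add(-425, Add(74, Mul(-1, Rational(8, 61))))) = Mul(-96, Add(-425, Add(74, Rational(-8, 61)))) = Mul(-96, Add(-425, Rational(4506, 61))) = Mul(-96, Rational(-21419, 61)) = Rational(2056224, 61)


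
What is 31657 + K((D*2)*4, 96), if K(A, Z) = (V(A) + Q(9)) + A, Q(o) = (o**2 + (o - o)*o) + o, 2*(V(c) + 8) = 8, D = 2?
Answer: 31759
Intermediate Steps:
V(c) = -4 (V(c) = -8 + (1/2)*8 = -8 + 4 = -4)
Q(o) = o + o**2 (Q(o) = (o**2 + 0*o) + o = (o**2 + 0) + o = o**2 + o = o + o**2)
K(A, Z) = 86 + A (K(A, Z) = (-4 + 9*(1 + 9)) + A = (-4 + 9*10) + A = (-4 + 90) + A = 86 + A)
31657 + K((D*2)*4, 96) = 31657 + (86 + (2*2)*4) = 31657 + (86 + 4*4) = 31657 + (86 + 16) = 31657 + 102 = 31759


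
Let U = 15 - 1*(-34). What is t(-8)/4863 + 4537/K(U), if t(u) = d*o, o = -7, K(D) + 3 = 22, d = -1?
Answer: 22063564/92397 ≈ 238.79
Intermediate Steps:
U = 49 (U = 15 + 34 = 49)
K(D) = 19 (K(D) = -3 + 22 = 19)
t(u) = 7 (t(u) = -1*(-7) = 7)
t(-8)/4863 + 4537/K(U) = 7/4863 + 4537/19 = 22063564/92397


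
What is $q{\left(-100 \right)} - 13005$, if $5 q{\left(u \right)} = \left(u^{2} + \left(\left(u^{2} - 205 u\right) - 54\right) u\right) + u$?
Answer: $-619945$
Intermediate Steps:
$q{\left(u \right)} = \frac{u}{5} + \frac{u^{2}}{5} + \frac{u \left(-54 + u^{2} - 205 u\right)}{5}$ ($q{\left(u \right)} = \frac{\left(u^{2} + \left(\left(u^{2} - 205 u\right) - 54\right) u\right) + u}{5} = \frac{\left(u^{2} + \left(-54 + u^{2} - 205 u\right) u\right) + u}{5} = \frac{\left(u^{2} + u \left(-54 + u^{2} - 205 u\right)\right) + u}{5} = \frac{u + u^{2} + u \left(-54 + u^{2} - 205 u\right)}{5} = \frac{u}{5} + \frac{u^{2}}{5} + \frac{u \left(-54 + u^{2} - 205 u\right)}{5}$)
$q{\left(-100 \right)} - 13005 = \frac{1}{5} \left(-100\right) \left(-53 + \left(-100\right)^{2} - -20400\right) - 13005 = \frac{1}{5} \left(-100\right) \left(-53 + 10000 + 20400\right) - 13005 = \frac{1}{5} \left(-100\right) 30347 - 13005 = -606940 - 13005 = -619945$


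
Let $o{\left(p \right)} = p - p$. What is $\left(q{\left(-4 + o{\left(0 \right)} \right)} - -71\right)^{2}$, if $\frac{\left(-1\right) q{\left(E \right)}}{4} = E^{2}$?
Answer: $49$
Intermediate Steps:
$o{\left(p \right)} = 0$
$q{\left(E \right)} = - 4 E^{2}$
$\left(q{\left(-4 + o{\left(0 \right)} \right)} - -71\right)^{2} = \left(- 4 \left(-4 + 0\right)^{2} - -71\right)^{2} = \left(- 4 \left(-4\right)^{2} + \left(-142 + 213\right)\right)^{2} = \left(\left(-4\right) 16 + 71\right)^{2} = \left(-64 + 71\right)^{2} = 7^{2} = 49$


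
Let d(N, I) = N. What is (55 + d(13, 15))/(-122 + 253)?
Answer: 68/131 ≈ 0.51908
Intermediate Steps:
(55 + d(13, 15))/(-122 + 253) = (55 + 13)/(-122 + 253) = 68/131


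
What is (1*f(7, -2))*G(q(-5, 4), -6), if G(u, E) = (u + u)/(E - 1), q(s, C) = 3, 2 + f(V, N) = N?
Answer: 24/7 ≈ 3.4286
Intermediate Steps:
f(V, N) = -2 + N
G(u, E) = 2*u/(-1 + E) (G(u, E) = (2*u)/(-1 + E) = 2*u/(-1 + E))
(1*f(7, -2))*G(q(-5, 4), -6) = (1*(-2 - 2))*(2*3/(-1 - 6)) = (1*(-4))*(2*3/(-7)) = -8*3*(-1)/7 = -4*(-6/7) = 24/7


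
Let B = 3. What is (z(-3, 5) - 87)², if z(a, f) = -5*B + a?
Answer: 11025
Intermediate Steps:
z(a, f) = -15 + a (z(a, f) = -5*3 + a = -15 + a)
(z(-3, 5) - 87)² = ((-15 - 3) - 87)² = (-18 - 87)² = (-105)² = 11025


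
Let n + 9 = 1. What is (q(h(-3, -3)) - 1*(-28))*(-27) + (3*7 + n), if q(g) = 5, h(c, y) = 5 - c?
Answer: -878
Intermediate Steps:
n = -8 (n = -9 + 1 = -8)
(q(h(-3, -3)) - 1*(-28))*(-27) + (3*7 + n) = (5 - 1*(-28))*(-27) + (3*7 - 8) = (5 + 28)*(-27) + (21 - 8) = 33*(-27) + 13 = -891 + 13 = -878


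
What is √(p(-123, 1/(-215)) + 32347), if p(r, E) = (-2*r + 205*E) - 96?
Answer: √60085190/43 ≈ 180.27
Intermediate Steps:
p(r, E) = -96 - 2*r + 205*E
√(p(-123, 1/(-215)) + 32347) = √((-96 - 2*(-123) + 205/(-215)) + 32347) = √((-96 + 246 + 205*(-1/215)) + 32347) = √((-96 + 246 - 41/43) + 32347) = √(6409/43 + 32347) = √(1397330/43) = √60085190/43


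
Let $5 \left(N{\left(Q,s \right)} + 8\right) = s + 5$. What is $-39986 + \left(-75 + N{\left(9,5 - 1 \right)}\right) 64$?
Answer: $- \frac{225914}{5} \approx -45183.0$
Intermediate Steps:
$N{\left(Q,s \right)} = -7 + \frac{s}{5}$ ($N{\left(Q,s \right)} = -8 + \frac{s + 5}{5} = -8 + \frac{5 + s}{5} = -8 + \left(1 + \frac{s}{5}\right) = -7 + \frac{s}{5}$)
$-39986 + \left(-75 + N{\left(9,5 - 1 \right)}\right) 64 = -39986 + \left(-75 - \left(7 - \frac{5 - 1}{5}\right)\right) 64 = -39986 + \left(-75 + \left(-7 + \frac{1}{5} \cdot 4\right)\right) 64 = -39986 + \left(-75 + \left(-7 + \frac{4}{5}\right)\right) 64 = -39986 + \left(-75 - \frac{31}{5}\right) 64 = -39986 - \frac{25984}{5} = - \frac{225914}{5}$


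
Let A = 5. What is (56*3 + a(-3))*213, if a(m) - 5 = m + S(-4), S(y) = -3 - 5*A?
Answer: 30246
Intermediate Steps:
S(y) = -28 (S(y) = -3 - 5*5 = -3 - 25 = -28)
a(m) = -23 + m (a(m) = 5 + (m - 28) = 5 + (-28 + m) = -23 + m)
(56*3 + a(-3))*213 = (56*3 + (-23 - 3))*213 = (168 - 26)*213 = 142*213 = 30246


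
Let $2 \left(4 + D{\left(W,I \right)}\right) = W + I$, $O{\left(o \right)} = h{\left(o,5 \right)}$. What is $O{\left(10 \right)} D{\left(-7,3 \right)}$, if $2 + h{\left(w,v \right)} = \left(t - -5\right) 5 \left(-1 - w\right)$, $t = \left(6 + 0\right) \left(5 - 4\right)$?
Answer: $3642$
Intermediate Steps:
$t = 6$ ($t = 6 \cdot 1 = 6$)
$h{\left(w,v \right)} = -57 - 55 w$ ($h{\left(w,v \right)} = -2 + \left(6 - -5\right) 5 \left(-1 - w\right) = -2 + \left(6 + 5\right) 5 \left(-1 - w\right) = -2 + 11 \cdot 5 \left(-1 - w\right) = -2 + 55 \left(-1 - w\right) = -2 - \left(55 + 55 w\right) = -57 - 55 w$)
$O{\left(o \right)} = -57 - 55 o$
$D{\left(W,I \right)} = -4 + \frac{I}{2} + \frac{W}{2}$ ($D{\left(W,I \right)} = -4 + \frac{W + I}{2} = -4 + \frac{I + W}{2} = -4 + \left(\frac{I}{2} + \frac{W}{2}\right) = -4 + \frac{I}{2} + \frac{W}{2}$)
$O{\left(10 \right)} D{\left(-7,3 \right)} = \left(-57 - 550\right) \left(-4 + \frac{1}{2} \cdot 3 + \frac{1}{2} \left(-7\right)\right) = \left(-57 - 550\right) \left(-4 + \frac{3}{2} - \frac{7}{2}\right) = \left(-607\right) \left(-6\right) = 3642$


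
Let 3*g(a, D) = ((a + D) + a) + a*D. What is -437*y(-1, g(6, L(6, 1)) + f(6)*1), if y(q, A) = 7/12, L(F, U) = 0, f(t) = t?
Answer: -3059/12 ≈ -254.92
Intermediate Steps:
g(a, D) = D/3 + 2*a/3 + D*a/3 (g(a, D) = (((a + D) + a) + a*D)/3 = (((D + a) + a) + D*a)/3 = ((D + 2*a) + D*a)/3 = (D + 2*a + D*a)/3 = D/3 + 2*a/3 + D*a/3)
y(q, A) = 7/12 (y(q, A) = 7*(1/12) = 7/12)
-437*y(-1, g(6, L(6, 1)) + f(6)*1) = -437*7/12 = -3059/12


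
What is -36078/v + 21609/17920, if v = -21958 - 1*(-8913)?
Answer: 26525919/6679040 ≈ 3.9715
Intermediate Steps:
v = -13045 (v = -21958 + 8913 = -13045)
-36078/v + 21609/17920 = -36078/(-13045) + 21609/17920 = -36078*(-1/13045) + 21609*(1/17920) = 36078/13045 + 3087/2560 = 26525919/6679040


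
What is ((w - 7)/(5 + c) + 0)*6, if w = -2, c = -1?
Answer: -27/2 ≈ -13.500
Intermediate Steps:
((w - 7)/(5 + c) + 0)*6 = ((-2 - 7)/(5 - 1) + 0)*6 = (-9/4 + 0)*6 = -9/4*6 = -27/2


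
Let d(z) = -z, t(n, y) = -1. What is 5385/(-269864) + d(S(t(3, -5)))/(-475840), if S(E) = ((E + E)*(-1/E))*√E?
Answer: -5385/269864 - I/237920 ≈ -0.019955 - 4.2031e-6*I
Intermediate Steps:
S(E) = -2*√E (S(E) = ((2*E)*(-1/E))*√E = -2*√E)
5385/(-269864) + d(S(t(3, -5)))/(-475840) = 5385/(-269864) - (-2)*√(-1)/(-475840) = 5385*(-1/269864) - (-2)*I*(-1/475840) = -5385/269864 + (2*I)*(-1/475840) = -5385/269864 - I/237920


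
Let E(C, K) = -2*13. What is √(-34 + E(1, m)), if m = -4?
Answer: 2*I*√15 ≈ 7.746*I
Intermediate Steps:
E(C, K) = -26
√(-34 + E(1, m)) = √(-34 - 26) = √(-60) = 2*I*√15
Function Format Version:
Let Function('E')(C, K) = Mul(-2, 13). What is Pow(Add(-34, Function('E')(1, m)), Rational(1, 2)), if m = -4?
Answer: Mul(2, I, Pow(15, Rational(1, 2))) ≈ Mul(7.7460, I)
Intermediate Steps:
Function('E')(C, K) = -26
Pow(Add(-34, Function('E')(1, m)), Rational(1, 2)) = Pow(Add(-34, -26), Rational(1, 2)) = Pow(-60, Rational(1, 2)) = Mul(2, I, Pow(15, Rational(1, 2)))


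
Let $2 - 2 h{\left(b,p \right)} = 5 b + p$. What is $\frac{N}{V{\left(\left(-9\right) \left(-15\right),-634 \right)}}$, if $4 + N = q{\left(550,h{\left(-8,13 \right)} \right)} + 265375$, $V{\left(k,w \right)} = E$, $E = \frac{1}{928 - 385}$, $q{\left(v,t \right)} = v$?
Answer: $144395103$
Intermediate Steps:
$h{\left(b,p \right)} = 1 - \frac{5 b}{2} - \frac{p}{2}$ ($h{\left(b,p \right)} = 1 - \frac{5 b + p}{2} = 1 - \frac{p + 5 b}{2} = 1 - \left(\frac{p}{2} + \frac{5 b}{2}\right) = 1 - \frac{5 b}{2} - \frac{p}{2}$)
$E = \frac{1}{543} \approx 0.0018416$
$V{\left(k,w \right)} = \frac{1}{543}$
$N = 265921$ ($N = -4 + \left(550 + 265375\right) = -4 + 265925 = 265921$)
$\frac{N}{V{\left(\left(-9\right) \left(-15\right),-634 \right)}} = 265921 \frac{1}{\frac{1}{543}} = 265921 \cdot 543 = 144395103$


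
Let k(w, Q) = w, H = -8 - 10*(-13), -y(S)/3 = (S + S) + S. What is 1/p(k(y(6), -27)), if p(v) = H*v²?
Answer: 1/355752 ≈ 2.8109e-6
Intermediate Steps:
y(S) = -9*S (y(S) = -3*((S + S) + S) = -3*(2*S + S) = -9*S)
H = 122 (H = -8 + 130 = 122)
p(v) = 122*v²
1/p(k(y(6), -27)) = 1/(122*(-9*6)²) = 1/(122*(-54)²) = 1/(122*2916) = 1/355752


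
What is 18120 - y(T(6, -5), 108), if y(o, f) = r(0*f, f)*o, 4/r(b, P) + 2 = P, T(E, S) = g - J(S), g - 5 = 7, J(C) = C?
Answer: 960326/53 ≈ 18119.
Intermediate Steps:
g = 12 (g = 5 + 7 = 12)
T(E, S) = 12 - S
r(b, P) = 4/(-2 + P)
y(o, f) = 4*o/(-2 + f) (y(o, f) = (4/(-2 + f))*o = 4*o/(-2 + f))
18120 - y(T(6, -5), 108) = 18120 - 4*(12 - 1*(-5))/(-2 + 108) = 18120 - 4*(12 + 5)/106 = 18120 - 4*17/106 = 18120 - 1*34/53 = 18120 - 34/53 = 960326/53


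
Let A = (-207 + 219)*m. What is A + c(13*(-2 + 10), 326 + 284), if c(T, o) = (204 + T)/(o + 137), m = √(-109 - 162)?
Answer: 308/747 + 12*I*√271 ≈ 0.41232 + 197.54*I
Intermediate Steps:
m = I*√271 (m = √(-271) = I*√271 ≈ 16.462*I)
c(T, o) = (204 + T)/(137 + o)
A = 12*I*√271 (A = (-207 + 219)*(I*√271) = 12*(I*√271) = 12*I*√271 ≈ 197.54*I)
A + c(13*(-2 + 10), 326 + 284) = 12*I*√271 + (204 + 13*(-2 + 10))/(137 + (326 + 284)) = 12*I*√271 + (204 + 13*8)/(137 + 610) = 12*I*√271 + (204 + 104)/747 = 12*I*√271 + (1/747)*308 = 12*I*√271 + 308/747 = 308/747 + 12*I*√271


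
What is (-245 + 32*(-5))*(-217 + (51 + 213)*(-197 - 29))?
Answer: 24251805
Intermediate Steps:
(-245 + 32*(-5))*(-217 + (51 + 213)*(-197 - 29)) = (-245 - 160)*(-217 + 264*(-226)) = -405*(-217 - 59664) = -405*(-59881) = 24251805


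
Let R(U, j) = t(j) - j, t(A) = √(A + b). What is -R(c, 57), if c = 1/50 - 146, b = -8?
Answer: 50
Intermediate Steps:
c = -7299/50 (c = 1/50 - 146 = -7299/50 ≈ -145.98)
t(A) = √(-8 + A) (t(A) = √(A - 8) = √(-8 + A))
R(U, j) = √(-8 + j) - j
-R(c, 57) = -(√(-8 + 57) - 1*57) = -(√49 - 57) = -(7 - 57) = -1*(-50) = 50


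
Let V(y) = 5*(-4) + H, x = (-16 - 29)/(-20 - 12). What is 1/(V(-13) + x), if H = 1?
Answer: -32/563 ≈ -0.056838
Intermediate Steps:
x = 45/32 (x = -45/(-32) = -1/32*(-45) = 45/32 ≈ 1.4063)
V(y) = -19 (V(y) = 5*(-4) + 1 = -20 + 1 = -19)
1/(V(-13) + x) = 1/(-19 + 45/32) = 1/(-563/32) = -32/563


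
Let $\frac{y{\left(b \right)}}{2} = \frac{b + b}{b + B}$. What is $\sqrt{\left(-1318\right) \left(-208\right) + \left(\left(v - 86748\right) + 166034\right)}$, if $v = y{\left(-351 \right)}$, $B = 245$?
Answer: $\frac{6 \sqrt{27578391}}{53} \approx 594.51$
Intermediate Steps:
$y{\left(b \right)} = \frac{4 b}{245 + b}$ ($y{\left(b \right)} = 2 \frac{b + b}{b + 245} = 2 \frac{2 b}{245 + b} = \frac{4 b}{245 + b}$)
$v = \frac{702}{53}$ ($v = 4 \left(-351\right) \frac{1}{245 - 351} = 4 \left(-351\right) \frac{1}{-106} = 4 \left(-351\right) \left(- \frac{1}{106}\right) = \frac{702}{53} \approx 13.245$)
$\sqrt{\left(-1318\right) \left(-208\right) + \left(\left(v - 86748\right) + 166034\right)} = \sqrt{\left(-1318\right) \left(-208\right) + \left(\left(\frac{702}{53} - 86748\right) + 166034\right)} = \sqrt{274144 + \left(- \frac{4596942}{53} + 166034\right)} = \sqrt{274144 + \frac{4202860}{53}} = \sqrt{\frac{18732492}{53}} = \frac{6 \sqrt{27578391}}{53}$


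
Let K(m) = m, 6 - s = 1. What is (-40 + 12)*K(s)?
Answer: -140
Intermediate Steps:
s = 5 (s = 6 - 1*1 = 6 - 1 = 5)
(-40 + 12)*K(s) = (-40 + 12)*5 = -28*5 = -140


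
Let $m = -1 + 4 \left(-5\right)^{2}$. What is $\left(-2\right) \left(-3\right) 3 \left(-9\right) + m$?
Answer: $-63$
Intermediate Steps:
$m = 99$ ($m = -1 + 4 \cdot 25 = -1 + 100 = 99$)
$\left(-2\right) \left(-3\right) 3 \left(-9\right) + m = \left(-2\right) \left(-3\right) 3 \left(-9\right) + 99 = 6 \cdot 3 \left(-9\right) + 99 = 18 \left(-9\right) + 99 = -162 + 99 = -63$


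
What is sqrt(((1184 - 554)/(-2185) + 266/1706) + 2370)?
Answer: sqrt(329294910232093)/372761 ≈ 48.681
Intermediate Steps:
sqrt(((1184 - 554)/(-2185) + 266/1706) + 2370) = sqrt((630*(-1/2185) + 266*(1/1706)) + 2370) = sqrt((-126/437 + 133/853) + 2370) = sqrt(-49357/372761 + 2370) = sqrt(883394213/372761) = sqrt(329294910232093)/372761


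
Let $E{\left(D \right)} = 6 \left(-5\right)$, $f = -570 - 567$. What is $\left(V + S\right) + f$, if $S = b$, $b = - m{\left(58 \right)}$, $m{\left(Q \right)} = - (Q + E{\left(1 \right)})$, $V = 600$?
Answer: $-509$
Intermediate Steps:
$f = -1137$ ($f = -570 - 567 = -1137$)
$E{\left(D \right)} = -30$
$m{\left(Q \right)} = 30 - Q$ ($m{\left(Q \right)} = - (Q - 30) = - (-30 + Q) = 30 - Q$)
$b = 28$ ($b = - (30 - 58) = \left(-1\right) \left(-28\right) = 28$)
$S = 28$
$\left(V + S\right) + f = \left(600 + 28\right) - 1137 = 628 - 1137 = -509$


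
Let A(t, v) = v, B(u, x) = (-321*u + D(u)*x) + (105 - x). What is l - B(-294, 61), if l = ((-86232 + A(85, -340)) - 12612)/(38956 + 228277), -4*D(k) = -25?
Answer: -101334348637/1068932 ≈ -94800.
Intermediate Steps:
D(k) = 25/4 (D(k) = -1/4*(-25) = 25/4)
B(u, x) = 105 - 321*u + 21*x/4 (B(u, x) = (-321*u + 25*x/4) + (105 - x) = 105 - 321*u + 21*x/4)
l = -99184/267233 (l = ((-86232 - 340) - 12612)/(38956 + 228277) = (-86572 - 12612)/267233 = -99184*1/267233 = -99184/267233 ≈ -0.37115)
l - B(-294, 61) = -99184/267233 - (105 - 321*(-294) + (21/4)*61) = -99184/267233 - (105 + 94374 + 1281/4) = -99184/267233 - 1*379197/4 = -99184/267233 - 379197/4 = -101334348637/1068932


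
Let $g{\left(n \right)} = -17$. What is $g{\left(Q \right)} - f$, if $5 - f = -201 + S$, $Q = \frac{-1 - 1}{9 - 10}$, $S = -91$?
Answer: $-314$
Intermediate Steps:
$Q = 2$ ($Q = - \frac{2}{-1} = \left(-2\right) \left(-1\right) = 2$)
$f = 297$ ($f = 5 - \left(-201 - 91\right) = 5 - -292 = 5 + 292 = 297$)
$g{\left(Q \right)} - f = -17 - 297 = -314$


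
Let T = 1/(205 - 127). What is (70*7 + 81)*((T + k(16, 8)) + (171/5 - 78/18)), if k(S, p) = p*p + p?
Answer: 22687543/390 ≈ 58173.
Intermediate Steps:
k(S, p) = p + p**2 (k(S, p) = p**2 + p = p + p**2)
T = 1/78 ≈ 0.012821
(70*7 + 81)*((T + k(16, 8)) + (171/5 - 78/18)) = (70*7 + 81)*((1/78 + 8*(1 + 8)) + (171/5 - 78/18)) = (490 + 81)*((1/78 + 8*9) + (171*(1/5) - 78*1/18)) = 571*((1/78 + 72) + (171/5 - 13/3)) = 571*(5617/78 + 448/15) = 571*(39733/390) = 22687543/390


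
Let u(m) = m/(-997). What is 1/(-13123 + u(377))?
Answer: -997/13084008 ≈ -7.6200e-5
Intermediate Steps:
u(m) = -m/997 (u(m) = m*(-1/997) = -m/997)
1/(-13123 + u(377)) = 1/(-13123 - 1/997*377) = 1/(-13123 - 377/997) = 1/(-13084008/997) = -997/13084008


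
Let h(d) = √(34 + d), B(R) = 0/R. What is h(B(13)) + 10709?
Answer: 10709 + √34 ≈ 10715.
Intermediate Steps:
B(R) = 0
h(B(13)) + 10709 = √(34 + 0) + 10709 = √34 + 10709 = 10709 + √34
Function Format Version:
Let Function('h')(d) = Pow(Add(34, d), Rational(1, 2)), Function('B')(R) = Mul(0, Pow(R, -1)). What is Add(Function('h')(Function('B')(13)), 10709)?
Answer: Add(10709, Pow(34, Rational(1, 2))) ≈ 10715.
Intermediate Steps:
Function('B')(R) = 0
Add(Function('h')(Function('B')(13)), 10709) = Add(Pow(Add(34, 0), Rational(1, 2)), 10709) = Add(Pow(34, Rational(1, 2)), 10709) = Add(10709, Pow(34, Rational(1, 2)))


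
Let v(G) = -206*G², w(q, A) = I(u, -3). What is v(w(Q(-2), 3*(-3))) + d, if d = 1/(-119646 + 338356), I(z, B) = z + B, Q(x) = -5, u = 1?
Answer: -180217039/218710 ≈ -824.00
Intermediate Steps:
I(z, B) = B + z
w(q, A) = -2 (w(q, A) = -3 + 1 = -2)
d = 1/218710 ≈ 4.5723e-6
v(w(Q(-2), 3*(-3))) + d = -206*(-2)² + 1/218710 = -206*4 + 1/218710 = -824 + 1/218710 = -180217039/218710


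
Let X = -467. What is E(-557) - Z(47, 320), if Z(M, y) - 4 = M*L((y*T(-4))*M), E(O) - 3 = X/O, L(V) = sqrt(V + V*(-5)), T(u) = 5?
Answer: -90/557 - 3760*I*sqrt(47) ≈ -0.16158 - 25777.0*I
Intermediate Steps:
L(V) = 2*sqrt(-V) (L(V) = sqrt(V - 5*V) = sqrt(-4*V) = 2*sqrt(-V))
E(O) = 3 - 467/O
Z(M, y) = 4 + 2*M*sqrt(5)*sqrt(-M*y) (Z(M, y) = 4 + M*(2*sqrt(-y*5*M)) = 4 + M*(2*sqrt(-5*y*M)) = 4 + M*(2*sqrt(-5*M*y)) = 4 + M*(2*(sqrt(5)*sqrt(-M*y))) = 4 + M*(2*sqrt(5)*sqrt(-M*y)) = 4 + 2*M*sqrt(5)*sqrt(-M*y))
E(-557) - Z(47, 320) = (3 - 467/(-557)) - (4 + 2*47*sqrt(5)*sqrt(-1*47*320)) = (3 - 467*(-1/557)) - (4 + 2*47*sqrt(5)*sqrt(-15040)) = (3 + 467/557) - (4 + 2*47*sqrt(5)*(8*I*sqrt(235))) = 2138/557 - (4 + 3760*I*sqrt(47)) = 2138/557 + (-4 - 3760*I*sqrt(47)) = -90/557 - 3760*I*sqrt(47)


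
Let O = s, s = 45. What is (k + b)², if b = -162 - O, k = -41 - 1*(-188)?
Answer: 3600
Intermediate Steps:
O = 45
k = 147 (k = -41 + 188 = 147)
b = -207 (b = -162 - 1*45 = -162 - 45 = -207)
(k + b)² = (147 - 207)² = (-60)² = 3600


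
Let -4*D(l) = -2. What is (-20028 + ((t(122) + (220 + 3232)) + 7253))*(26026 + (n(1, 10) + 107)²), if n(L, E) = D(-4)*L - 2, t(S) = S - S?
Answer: -1385630875/4 ≈ -3.4641e+8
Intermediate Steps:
D(l) = ½ (D(l) = -¼*(-2) = ½)
t(S) = 0
n(L, E) = -2 + L/2 (n(L, E) = L/2 - 2 = -2 + L/2)
(-20028 + ((t(122) + (220 + 3232)) + 7253))*(26026 + (n(1, 10) + 107)²) = (-20028 + ((0 + (220 + 3232)) + 7253))*(26026 + ((-2 + (½)*1) + 107)²) = (-20028 + ((0 + 3452) + 7253))*(26026 + ((-2 + ½) + 107)²) = (-20028 + (3452 + 7253))*(26026 + (-3/2 + 107)²) = (-20028 + 10705)*(26026 + (211/2)²) = -9323*(26026 + 44521/4) = -9323*148625/4 = -1385630875/4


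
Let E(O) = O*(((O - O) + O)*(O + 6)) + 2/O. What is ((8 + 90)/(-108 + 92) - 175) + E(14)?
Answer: 209385/56 ≈ 3739.0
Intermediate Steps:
E(O) = 2/O + O**2*(6 + O) (E(O) = O*((0 + O)*(6 + O)) + 2/O = O*(O*(6 + O)) + 2/O = O**2*(6 + O) + 2/O = 2/O + O**2*(6 + O))
((8 + 90)/(-108 + 92) - 175) + E(14) = ((8 + 90)/(-108 + 92) - 175) + (2 + 14**3*(6 + 14))/14 = (98/(-16) - 175) + (2 + 2744*20)/14 = (98*(-1/16) - 175) + (2 + 54880)/14 = (-49/8 - 175) + (1/14)*54882 = -1449/8 + 27441/7 = 209385/56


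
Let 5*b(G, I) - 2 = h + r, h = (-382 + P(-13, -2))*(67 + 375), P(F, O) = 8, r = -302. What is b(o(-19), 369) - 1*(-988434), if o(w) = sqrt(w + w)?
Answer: 4776562/5 ≈ 9.5531e+5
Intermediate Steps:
o(w) = sqrt(2)*sqrt(w) (o(w) = sqrt(2*w) = sqrt(2)*sqrt(w))
h = -165308 (h = (-382 + 8)*(67 + 375) = -374*442 = -165308)
b(G, I) = -165608/5 (b(G, I) = 2/5 + (-165308 - 302)/5 = 2/5 + (1/5)*(-165610) = 2/5 - 33122 = -165608/5)
b(o(-19), 369) - 1*(-988434) = -165608/5 - 1*(-988434) = -165608/5 + 988434 = 4776562/5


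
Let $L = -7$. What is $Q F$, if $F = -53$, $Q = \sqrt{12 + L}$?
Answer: $- 53 \sqrt{5} \approx -118.51$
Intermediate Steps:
$Q = \sqrt{5}$ ($Q = \sqrt{12 - 7} = \sqrt{5} \approx 2.2361$)
$Q F = \sqrt{5} \left(-53\right) = - 53 \sqrt{5}$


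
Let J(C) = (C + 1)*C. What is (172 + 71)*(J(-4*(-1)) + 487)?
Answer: 123201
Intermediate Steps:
J(C) = C*(1 + C) (J(C) = (1 + C)*C = C*(1 + C))
(172 + 71)*(J(-4*(-1)) + 487) = (172 + 71)*((-4*(-1))*(1 - 4*(-1)) + 487) = 243*(4*(1 + 4) + 487) = 243*(4*5 + 487) = 243*(20 + 487) = 243*507 = 123201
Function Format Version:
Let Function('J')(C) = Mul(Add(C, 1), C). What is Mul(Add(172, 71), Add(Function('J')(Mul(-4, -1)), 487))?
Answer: 123201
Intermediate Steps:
Function('J')(C) = Mul(C, Add(1, C)) (Function('J')(C) = Mul(Add(1, C), C) = Mul(C, Add(1, C)))
Mul(Add(172, 71), Add(Function('J')(Mul(-4, -1)), 487)) = Mul(Add(172, 71), Add(Mul(Mul(-4, -1), Add(1, Mul(-4, -1))), 487)) = Mul(243, Add(Mul(4, Add(1, 4)), 487)) = Mul(243, Add(Mul(4, 5), 487)) = Mul(243, Add(20, 487)) = Mul(243, 507) = 123201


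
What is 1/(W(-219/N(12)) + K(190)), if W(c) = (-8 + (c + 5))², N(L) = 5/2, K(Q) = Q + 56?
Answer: 25/211359 ≈ 0.00011828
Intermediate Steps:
K(Q) = 56 + Q
N(L) = 5/2 (N(L) = 5*(½) = 5/2)
W(c) = (-3 + c)² (W(c) = (-8 + (5 + c))² = (-3 + c)²)
1/(W(-219/N(12)) + K(190)) = 1/((-3 - 219/5/2)² + (56 + 190)) = 1/((-3 - 219*⅖)² + 246) = 1/((-3 - 438/5)² + 246) = 1/((-453/5)² + 246) = 1/(205209/25 + 246) = 1/(211359/25) = 25/211359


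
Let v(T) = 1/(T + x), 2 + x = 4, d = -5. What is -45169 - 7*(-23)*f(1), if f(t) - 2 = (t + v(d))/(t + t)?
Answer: -134380/3 ≈ -44793.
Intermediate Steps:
x = 2 (x = -2 + 4 = 2)
v(T) = 1/(2 + T) (v(T) = 1/(T + 2) = 1/(2 + T))
f(t) = 2 + (-⅓ + t)/(2*t) (f(t) = 2 + (t + 1/(2 - 5))/(t + t) = 2 + (t + 1/(-3))/((2*t)) = 2 + (t - ⅓)*(1/(2*t)) = 2 + (-⅓ + t)*(1/(2*t)) = 2 + (-⅓ + t)/(2*t))
-45169 - 7*(-23)*f(1) = -45169 - 7*(-23)*(⅙)*(-1 + 15*1)/1 = -45169 - (-161)*(⅙)*1*(-1 + 15) = -45169 - (-161)*(⅙)*1*14 = -45169 - (-161)*7/3 = -45169 - 1*(-1127/3) = -45169 + 1127/3 = -134380/3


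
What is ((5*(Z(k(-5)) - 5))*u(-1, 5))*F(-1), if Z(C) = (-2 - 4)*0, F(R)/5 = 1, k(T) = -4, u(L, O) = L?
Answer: 125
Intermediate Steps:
F(R) = 5 (F(R) = 5*1 = 5)
Z(C) = 0 (Z(C) = -6*0 = 0)
((5*(Z(k(-5)) - 5))*u(-1, 5))*F(-1) = ((5*(0 - 5))*(-1))*5 = ((5*(-5))*(-1))*5 = -25*(-1)*5 = 25*5 = 125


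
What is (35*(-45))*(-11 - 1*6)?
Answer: 26775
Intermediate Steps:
(35*(-45))*(-11 - 1*6) = -1575*(-11 - 6) = -1575*(-17) = 26775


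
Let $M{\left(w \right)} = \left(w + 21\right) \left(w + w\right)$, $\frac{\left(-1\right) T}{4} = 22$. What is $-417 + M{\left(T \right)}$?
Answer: $11375$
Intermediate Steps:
$T = -88$ ($T = \left(-4\right) 22 = -88$)
$M{\left(w \right)} = 2 w \left(21 + w\right)$ ($M{\left(w \right)} = \left(21 + w\right) 2 w = 2 w \left(21 + w\right)$)
$-417 + M{\left(T \right)} = -417 + 2 \left(-88\right) \left(21 - 88\right) = -417 + 2 \left(-88\right) \left(-67\right) = -417 + 11792 = 11375$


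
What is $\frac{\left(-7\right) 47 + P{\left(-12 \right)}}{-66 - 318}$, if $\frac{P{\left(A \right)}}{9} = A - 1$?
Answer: $\frac{223}{192} \approx 1.1615$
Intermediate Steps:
$P{\left(A \right)} = -9 + 9 A$ ($P{\left(A \right)} = 9 \left(A - 1\right) = 9 \left(-1 + A\right) = -9 + 9 A$)
$\frac{\left(-7\right) 47 + P{\left(-12 \right)}}{-66 - 318} = \frac{\left(-7\right) 47 + \left(-9 + 9 \left(-12\right)\right)}{-66 - 318} = \frac{-329 - 117}{-384} = \left(-329 - 117\right) \left(- \frac{1}{384}\right) = \left(-446\right) \left(- \frac{1}{384}\right) = \frac{223}{192}$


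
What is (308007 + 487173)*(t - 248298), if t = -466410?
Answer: -568321507440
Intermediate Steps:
(308007 + 487173)*(t - 248298) = (308007 + 487173)*(-466410 - 248298) = 795180*(-714708) = -568321507440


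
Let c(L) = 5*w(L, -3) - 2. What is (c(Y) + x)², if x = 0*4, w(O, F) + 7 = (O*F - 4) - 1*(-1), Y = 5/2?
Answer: 32041/4 ≈ 8010.3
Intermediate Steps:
Y = 5/2 (Y = 5*(½) = 5/2 ≈ 2.5000)
w(O, F) = -10 + F*O (w(O, F) = -7 + ((O*F - 4) - 1*(-1)) = -7 + ((F*O - 4) + 1) = -7 + ((-4 + F*O) + 1) = -7 + (-3 + F*O) = -10 + F*O)
x = 0
c(L) = -52 - 15*L (c(L) = 5*(-10 - 3*L) - 2 = (-50 - 15*L) - 2 = -52 - 15*L)
(c(Y) + x)² = ((-52 - 15*5/2) + 0)² = ((-52 - 75/2) + 0)² = (-179/2 + 0)² = (-179/2)² = 32041/4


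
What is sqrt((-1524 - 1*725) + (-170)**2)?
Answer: sqrt(26651) ≈ 163.25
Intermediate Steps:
sqrt((-1524 - 1*725) + (-170)**2) = sqrt((-1524 - 725) + 28900) = sqrt(-2249 + 28900) = sqrt(26651)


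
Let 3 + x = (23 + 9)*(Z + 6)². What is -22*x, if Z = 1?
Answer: -34430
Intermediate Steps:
x = 1565 (x = -3 + (23 + 9)*(1 + 6)² = -3 + 32*7² = -3 + 32*49 = -3 + 1568 = 1565)
-22*x = -22*1565 = -34430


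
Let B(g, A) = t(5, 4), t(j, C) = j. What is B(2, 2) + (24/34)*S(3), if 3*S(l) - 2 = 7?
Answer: 121/17 ≈ 7.1176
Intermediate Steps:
S(l) = 3 (S(l) = ⅔ + (⅓)*7 = ⅔ + 7/3 = 3)
B(g, A) = 5
B(2, 2) + (24/34)*S(3) = 5 + (24/34)*3 = 5 + (24*(1/34))*3 = 5 + (12/17)*3 = 5 + 36/17 = 121/17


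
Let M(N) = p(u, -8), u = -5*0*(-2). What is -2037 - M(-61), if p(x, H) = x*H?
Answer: -2037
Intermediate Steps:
u = 0 (u = 0*(-2) = 0)
p(x, H) = H*x
M(N) = 0 (M(N) = -8*0 = 0)
-2037 - M(-61) = -2037 - 1*0 = -2037 + 0 = -2037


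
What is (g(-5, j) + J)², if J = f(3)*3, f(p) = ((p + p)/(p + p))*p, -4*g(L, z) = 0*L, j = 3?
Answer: 81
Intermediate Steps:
g(L, z) = 0 (g(L, z) = -0*L = -¼*0 = 0)
f(p) = p (f(p) = ((2*p)/((2*p)))*p = ((2*p)*(1/(2*p)))*p = 1*p = p)
J = 9 (J = 3*3 = 9)
(g(-5, j) + J)² = (0 + 9)² = 9² = 81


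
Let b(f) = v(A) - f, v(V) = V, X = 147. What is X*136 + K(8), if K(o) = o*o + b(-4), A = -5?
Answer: 20055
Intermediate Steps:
b(f) = -5 - f
K(o) = -1 + o² (K(o) = o*o + (-5 - 1*(-4)) = o² + (-5 + 4) = o² - 1 = -1 + o²)
X*136 + K(8) = 147*136 + (-1 + 8²) = 19992 + (-1 + 64) = 19992 + 63 = 20055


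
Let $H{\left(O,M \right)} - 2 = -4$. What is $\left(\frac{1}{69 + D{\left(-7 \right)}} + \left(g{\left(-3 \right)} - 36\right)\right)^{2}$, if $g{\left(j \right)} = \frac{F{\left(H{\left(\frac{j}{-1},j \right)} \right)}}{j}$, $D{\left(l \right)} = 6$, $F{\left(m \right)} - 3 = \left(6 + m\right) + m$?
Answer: $\frac{7974976}{5625} \approx 1417.8$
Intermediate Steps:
$H{\left(O,M \right)} = -2$ ($H{\left(O,M \right)} = 2 - 4 = -2$)
$F{\left(m \right)} = 9 + 2 m$ ($F{\left(m \right)} = 3 + \left(\left(6 + m\right) + m\right) = 3 + \left(6 + 2 m\right) = 9 + 2 m$)
$g{\left(j \right)} = \frac{5}{j}$ ($g{\left(j \right)} = \frac{9 + 2 \left(-2\right)}{j} = \frac{9 - 4}{j} = \frac{5}{j}$)
$\left(\frac{1}{69 + D{\left(-7 \right)}} + \left(g{\left(-3 \right)} - 36\right)\right)^{2} = \left(\frac{1}{69 + 6} + \left(\frac{5}{-3} - 36\right)\right)^{2} = \left(\frac{1}{75} + \left(5 \left(- \frac{1}{3}\right) - 36\right)\right)^{2} = \left(\frac{1}{75} - \frac{113}{3}\right)^{2} = \left(- \frac{2824}{75}\right)^{2} = \frac{7974976}{5625}$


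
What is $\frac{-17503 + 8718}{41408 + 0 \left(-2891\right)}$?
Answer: $- \frac{8785}{41408} \approx -0.21216$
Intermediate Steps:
$\frac{-17503 + 8718}{41408 + 0 \left(-2891\right)} = - \frac{8785}{41408 + 0} = - \frac{8785}{41408}$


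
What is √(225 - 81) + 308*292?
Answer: 89948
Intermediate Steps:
√(225 - 81) + 308*292 = √144 + 89936 = 12 + 89936 = 89948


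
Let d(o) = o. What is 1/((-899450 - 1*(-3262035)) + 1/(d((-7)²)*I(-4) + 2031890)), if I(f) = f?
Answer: 2031694/4800049768991 ≈ 4.2327e-7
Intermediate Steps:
1/((-899450 - 1*(-3262035)) + 1/(d((-7)²)*I(-4) + 2031890)) = 1/((-899450 - 1*(-3262035)) + 1/((-7)²*(-4) + 2031890)) = 1/((-899450 + 3262035) + 1/(49*(-4) + 2031890)) = 1/(2362585 + 1/(-196 + 2031890)) = 1/(2362585 + 1/2031694) = 1/(4800049768991/2031694) = 2031694/4800049768991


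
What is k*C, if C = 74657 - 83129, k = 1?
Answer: -8472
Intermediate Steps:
C = -8472
k*C = 1*(-8472) = -8472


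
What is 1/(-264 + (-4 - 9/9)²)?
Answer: -1/239 ≈ -0.0041841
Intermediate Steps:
1/(-264 + (-4 - 9/9)²) = 1/(-264 + (-4 - 9*⅑)²) = 1/(-264 + (-4 - 1)²) = 1/(-264 + (-5)²) = 1/(-264 + 25) = 1/(-239) = -1/239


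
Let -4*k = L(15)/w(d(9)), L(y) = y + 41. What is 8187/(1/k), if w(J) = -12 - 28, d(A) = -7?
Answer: 57309/20 ≈ 2865.4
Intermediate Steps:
w(J) = -40
L(y) = 41 + y
k = 7/20 (k = -(41 + 15)/(4*(-40)) = -14*(-1)/40 = -¼*(-7/5) = 7/20 ≈ 0.35000)
8187/(1/k) = 8187/(1/(7/20)) = 8187/(20/7) = 8187*(7/20) = 57309/20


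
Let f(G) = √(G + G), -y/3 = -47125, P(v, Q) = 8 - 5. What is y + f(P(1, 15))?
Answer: 141375 + √6 ≈ 1.4138e+5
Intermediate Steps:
P(v, Q) = 3
y = 141375 (y = -3*(-47125) = 141375)
f(G) = √2*√G (f(G) = √(2*G) = √2*√G)
y + f(P(1, 15)) = 141375 + √2*√3 = 141375 + √6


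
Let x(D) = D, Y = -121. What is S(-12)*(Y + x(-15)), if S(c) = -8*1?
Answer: 1088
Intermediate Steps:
S(c) = -8
S(-12)*(Y + x(-15)) = -8*(-121 - 15) = -8*(-136) = 1088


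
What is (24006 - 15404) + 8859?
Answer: 17461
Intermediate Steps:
(24006 - 15404) + 8859 = 8602 + 8859 = 17461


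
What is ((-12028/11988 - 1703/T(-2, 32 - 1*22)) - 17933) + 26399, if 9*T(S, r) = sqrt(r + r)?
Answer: 25369595/2997 - 15327*sqrt(5)/10 ≈ 5037.8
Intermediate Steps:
T(S, r) = sqrt(2)*sqrt(r)/9 (T(S, r) = sqrt(r + r)/9 = sqrt(2*r)/9 = (sqrt(2)*sqrt(r))/9 = sqrt(2)*sqrt(r)/9)
((-12028/11988 - 1703/T(-2, 32 - 1*22)) - 17933) + 26399 = ((-12028/11988 - 1703*9*sqrt(2)/(2*sqrt(32 - 1*22))) - 17933) + 26399 = ((-12028*1/11988 - 1703*9*sqrt(2)/(2*sqrt(32 - 22))) - 17933) + 26399 = ((-3007/2997 - 1703*9*sqrt(5)/10) - 17933) + 26399 = ((-3007/2997 - 15327*sqrt(5)/10) - 17933) + 26399 = (-53748208/2997 - 15327*sqrt(5)/10) + 26399 = 25369595/2997 - 15327*sqrt(5)/10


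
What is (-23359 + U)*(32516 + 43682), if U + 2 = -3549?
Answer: -2050488180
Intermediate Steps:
U = -3551 (U = -2 - 3549 = -3551)
(-23359 + U)*(32516 + 43682) = (-23359 - 3551)*(32516 + 43682) = -26910*76198 = -2050488180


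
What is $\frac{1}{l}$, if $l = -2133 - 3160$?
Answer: $- \frac{1}{5293} \approx -0.00018893$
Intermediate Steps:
$l = -5293$ ($l = -2133 - 3160 = -5293$)
$\frac{1}{l} = \frac{1}{-5293} = - \frac{1}{5293}$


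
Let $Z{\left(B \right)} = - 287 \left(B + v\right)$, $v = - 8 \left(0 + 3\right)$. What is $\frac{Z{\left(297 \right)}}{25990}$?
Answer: $- \frac{78351}{25990} \approx -3.0147$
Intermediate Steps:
$v = -24$ ($v = \left(-8\right) 3 = -24$)
$Z{\left(B \right)} = 6888 - 287 B$ ($Z{\left(B \right)} = - 287 \left(B - 24\right) = - 287 \left(-24 + B\right) = 6888 - 287 B$)
$\frac{Z{\left(297 \right)}}{25990} = \frac{6888 - 85239}{25990} = \left(6888 - 85239\right) \frac{1}{25990} = \left(-78351\right) \frac{1}{25990} = - \frac{78351}{25990}$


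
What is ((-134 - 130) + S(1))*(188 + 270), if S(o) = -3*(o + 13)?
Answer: -140148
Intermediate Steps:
S(o) = -39 - 3*o (S(o) = -3*(13 + o) = -39 - 3*o)
((-134 - 130) + S(1))*(188 + 270) = ((-134 - 130) + (-39 - 3*1))*(188 + 270) = (-264 + (-39 - 3))*458 = (-264 - 42)*458 = -306*458 = -140148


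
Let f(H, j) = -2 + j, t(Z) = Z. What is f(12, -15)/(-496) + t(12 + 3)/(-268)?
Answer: -721/33232 ≈ -0.021696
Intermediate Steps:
f(12, -15)/(-496) + t(12 + 3)/(-268) = (-2 - 15)/(-496) + (12 + 3)/(-268) = -17*(-1/496) + 15*(-1/268) = 17/496 - 15/268 = -721/33232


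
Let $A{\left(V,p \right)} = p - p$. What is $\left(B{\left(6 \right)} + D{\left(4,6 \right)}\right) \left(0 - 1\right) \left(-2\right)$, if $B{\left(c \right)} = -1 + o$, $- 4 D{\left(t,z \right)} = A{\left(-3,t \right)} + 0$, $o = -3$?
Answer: $-8$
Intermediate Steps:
$A{\left(V,p \right)} = 0$
$D{\left(t,z \right)} = 0$ ($D{\left(t,z \right)} = - \frac{0 + 0}{4} = \left(- \frac{1}{4}\right) 0 = 0$)
$B{\left(c \right)} = -4$ ($B{\left(c \right)} = -1 - 3 = -4$)
$\left(B{\left(6 \right)} + D{\left(4,6 \right)}\right) \left(0 - 1\right) \left(-2\right) = \left(-4 + 0\right) \left(0 - 1\right) \left(-2\right) = - 4 \left(\left(-1\right) \left(-2\right)\right) = \left(-4\right) 2 = -8$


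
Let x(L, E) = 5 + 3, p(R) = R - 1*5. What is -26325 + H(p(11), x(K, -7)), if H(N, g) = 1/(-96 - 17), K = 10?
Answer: -2974726/113 ≈ -26325.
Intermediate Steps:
p(R) = -5 + R (p(R) = R - 5 = -5 + R)
x(L, E) = 8
H(N, g) = -1/113 (H(N, g) = 1/(-113) = -1/113)
-26325 + H(p(11), x(K, -7)) = -26325 - 1/113 = -2974726/113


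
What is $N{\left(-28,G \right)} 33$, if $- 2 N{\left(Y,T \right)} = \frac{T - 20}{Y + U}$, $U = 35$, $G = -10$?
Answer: $\frac{495}{7} \approx 70.714$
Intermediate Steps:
$N{\left(Y,T \right)} = - \frac{-20 + T}{2 \left(35 + Y\right)}$ ($N{\left(Y,T \right)} = - \frac{\left(T - 20\right) \frac{1}{Y + 35}}{2} = - \frac{\left(-20 + T\right) \frac{1}{35 + Y}}{2} = - \frac{\frac{1}{35 + Y} \left(-20 + T\right)}{2} = - \frac{-20 + T}{2 \left(35 + Y\right)}$)
$N{\left(-28,G \right)} 33 = \frac{20 - -10}{2 \left(35 - 28\right)} 33 = \frac{20 + 10}{2 \cdot 7} \cdot 33 = \frac{1}{2} \cdot \frac{1}{7} \cdot 30 \cdot 33 = \frac{15}{7} \cdot 33 = \frac{495}{7}$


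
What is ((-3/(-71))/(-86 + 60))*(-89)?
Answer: 267/1846 ≈ 0.14464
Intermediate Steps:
((-3/(-71))/(-86 + 60))*(-89) = (-3*(-1/71)/(-26))*(-89) = ((3/71)*(-1/26))*(-89) = -3/1846*(-89) = 267/1846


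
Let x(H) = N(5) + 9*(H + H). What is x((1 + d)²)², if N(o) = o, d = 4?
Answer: 207025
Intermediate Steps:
x(H) = 5 + 18*H (x(H) = 5 + 9*(H + H) = 5 + 9*(2*H) = 5 + 18*H)
x((1 + d)²)² = (5 + 18*(1 + 4)²)² = (5 + 18*5²)² = (5 + 18*25)² = (5 + 450)² = 455² = 207025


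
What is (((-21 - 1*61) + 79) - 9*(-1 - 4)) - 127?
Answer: -85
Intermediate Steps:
(((-21 - 1*61) + 79) - 9*(-1 - 4)) - 127 = (((-21 - 61) + 79) - 9*(-5)) - 127 = ((-82 + 79) + 45) - 127 = (-3 + 45) - 127 = 42 - 127 = -85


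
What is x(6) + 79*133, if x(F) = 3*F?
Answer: 10525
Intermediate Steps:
x(6) + 79*133 = 3*6 + 79*133 = 18 + 10507 = 10525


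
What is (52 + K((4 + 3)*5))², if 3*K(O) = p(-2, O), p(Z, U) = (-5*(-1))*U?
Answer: 109561/9 ≈ 12173.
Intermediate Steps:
p(Z, U) = 5*U
K(O) = 5*O/3 (K(O) = (5*O)/3 = 5*O/3)
(52 + K((4 + 3)*5))² = (52 + 5*((4 + 3)*5)/3)² = (52 + 5*(7*5)/3)² = (52 + (5/3)*35)² = (52 + 175/3)² = (331/3)² = 109561/9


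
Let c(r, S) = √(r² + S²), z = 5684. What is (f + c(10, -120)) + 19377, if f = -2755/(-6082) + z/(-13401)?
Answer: 1579322448181/81504882 + 10*√145 ≈ 19497.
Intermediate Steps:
c(r, S) = √(S² + r²)
f = 2349667/81504882 (f = -2755/(-6082) + 5684/(-13401) = -2755*(-1/6082) + 5684*(-1/13401) = 2755/6082 - 5684/13401 = 2349667/81504882 ≈ 0.028829)
(f + c(10, -120)) + 19377 = (2349667/81504882 + √((-120)² + 10²)) + 19377 = (2349667/81504882 + √(14400 + 100)) + 19377 = (2349667/81504882 + √14500) + 19377 = (2349667/81504882 + 10*√145) + 19377 = 1579322448181/81504882 + 10*√145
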